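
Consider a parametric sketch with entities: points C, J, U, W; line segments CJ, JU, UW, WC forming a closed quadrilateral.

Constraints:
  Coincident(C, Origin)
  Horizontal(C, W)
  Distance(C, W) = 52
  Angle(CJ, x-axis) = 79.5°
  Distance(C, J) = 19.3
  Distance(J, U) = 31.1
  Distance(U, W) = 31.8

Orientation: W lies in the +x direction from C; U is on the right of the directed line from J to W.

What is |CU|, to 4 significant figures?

22.01

Checks: |JU| = 31.10 ✓; |UW| = 31.80 ✓.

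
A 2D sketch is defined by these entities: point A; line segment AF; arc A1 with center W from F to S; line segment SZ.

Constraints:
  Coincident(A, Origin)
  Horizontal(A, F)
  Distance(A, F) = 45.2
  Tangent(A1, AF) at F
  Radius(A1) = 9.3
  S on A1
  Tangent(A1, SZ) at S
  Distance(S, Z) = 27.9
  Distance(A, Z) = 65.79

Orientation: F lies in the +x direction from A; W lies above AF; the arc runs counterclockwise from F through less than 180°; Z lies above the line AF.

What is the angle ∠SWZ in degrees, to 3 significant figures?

71.6°

Checks: |WS| = 9.300 ✓; ∠(WS, SZ) = 90.00° ✓; |SZ| = 27.90 ✓; |AZ| = 65.79 ✓.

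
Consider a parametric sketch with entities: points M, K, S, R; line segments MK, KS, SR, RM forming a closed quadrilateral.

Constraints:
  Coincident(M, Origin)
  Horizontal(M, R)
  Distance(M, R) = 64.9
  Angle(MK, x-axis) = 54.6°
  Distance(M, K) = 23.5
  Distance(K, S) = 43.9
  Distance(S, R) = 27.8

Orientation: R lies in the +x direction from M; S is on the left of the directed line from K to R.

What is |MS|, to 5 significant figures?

62.794

M is at the origin; MR is horizontal with |MR| = 64.9 and R in +x, so R = (64.9, 0). MK runs at 54.6° with |MK| = 23.5, so K = (13.613, 19.156). S is determined by |KS| = 43.9 and |SR| = 27.8 together: it lies at the intersection of circle(K, 43.9) and circle(R, 27.8). With |KR| = 54.747, the foot of the radical line on KR is 37.916 from K and the perpendicular offset is √(43.9² − 37.916²) = 22.126. Taking the left-of-KR solution: S = (56.874, 26.616).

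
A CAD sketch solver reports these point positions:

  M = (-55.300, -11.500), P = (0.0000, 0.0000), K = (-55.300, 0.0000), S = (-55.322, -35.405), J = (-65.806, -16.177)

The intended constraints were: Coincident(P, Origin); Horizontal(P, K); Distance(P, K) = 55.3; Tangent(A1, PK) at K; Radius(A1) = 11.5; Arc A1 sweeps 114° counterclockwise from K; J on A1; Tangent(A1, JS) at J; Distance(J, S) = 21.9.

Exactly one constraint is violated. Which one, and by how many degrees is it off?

Tangent(A1, JS) at J — off by 4.60°.

P = (0.00, 0.00) ✓; P.y = 0.00, K.y = 0.00 ✓; |PK| = 55.30 ✓; ∠(MK, KP) = 90.00° ✓; |MK| = 11.50 ✓; bearing(M→J) − bearing(M→K) = 114.0° ✓; |MJ| = 11.50 ✓; ∠(MJ, JS) = 85.40° ✗; |JS| = 21.90 ✓.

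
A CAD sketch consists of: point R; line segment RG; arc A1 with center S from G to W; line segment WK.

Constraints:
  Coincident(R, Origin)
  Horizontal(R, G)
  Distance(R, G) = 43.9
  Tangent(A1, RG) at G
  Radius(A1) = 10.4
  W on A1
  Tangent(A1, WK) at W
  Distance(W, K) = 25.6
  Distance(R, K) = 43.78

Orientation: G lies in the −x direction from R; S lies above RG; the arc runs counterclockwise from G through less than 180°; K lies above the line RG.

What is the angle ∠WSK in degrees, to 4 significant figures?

67.89°

Checks: |SW| = 10.40 ✓; ∠(SW, WK) = 90.00° ✓; |WK| = 25.60 ✓; |RK| = 43.78 ✓.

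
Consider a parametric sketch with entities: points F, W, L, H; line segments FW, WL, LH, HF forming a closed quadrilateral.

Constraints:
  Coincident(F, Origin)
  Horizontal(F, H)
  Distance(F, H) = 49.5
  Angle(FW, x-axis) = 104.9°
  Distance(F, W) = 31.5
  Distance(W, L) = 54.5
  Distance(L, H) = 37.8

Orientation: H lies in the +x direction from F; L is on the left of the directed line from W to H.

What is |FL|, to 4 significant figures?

59.37

Checks: |WL| = 54.50 ✓; |LH| = 37.80 ✓.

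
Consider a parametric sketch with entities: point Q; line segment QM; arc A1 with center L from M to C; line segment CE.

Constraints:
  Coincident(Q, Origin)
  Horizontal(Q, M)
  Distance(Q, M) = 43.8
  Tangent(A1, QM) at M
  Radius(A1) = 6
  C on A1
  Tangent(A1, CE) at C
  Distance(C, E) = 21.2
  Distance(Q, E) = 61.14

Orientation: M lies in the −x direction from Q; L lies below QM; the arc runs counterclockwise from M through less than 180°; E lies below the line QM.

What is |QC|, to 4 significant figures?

49.67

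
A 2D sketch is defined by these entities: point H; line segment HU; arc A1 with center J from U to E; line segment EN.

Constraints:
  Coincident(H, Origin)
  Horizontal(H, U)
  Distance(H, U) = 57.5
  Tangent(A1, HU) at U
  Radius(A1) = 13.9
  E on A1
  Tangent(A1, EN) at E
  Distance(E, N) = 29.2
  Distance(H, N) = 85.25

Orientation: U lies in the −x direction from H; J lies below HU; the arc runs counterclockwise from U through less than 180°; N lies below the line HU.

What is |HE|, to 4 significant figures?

72.38

H is at the origin; HU is horizontal with |HU| = 57.5 and U on the −x side, so U = (-57.50, 0.000). A1 meets HU tangentially, so JU is at right angles to HU, so J = U + (0, -13.9) = (-57.50, -13.90). Since JE ⟂ EN (tangency), |JN| = √(13.9² + 29.2²) = 32.34 regardless of where E sits on A1. So N lies on both circle(H, 85.25) and circle(J, 32.34); the below-HU intersection is N = (-74.53, -41.40). E is the foot of the tangent from N: E = (-71.32, -12.37).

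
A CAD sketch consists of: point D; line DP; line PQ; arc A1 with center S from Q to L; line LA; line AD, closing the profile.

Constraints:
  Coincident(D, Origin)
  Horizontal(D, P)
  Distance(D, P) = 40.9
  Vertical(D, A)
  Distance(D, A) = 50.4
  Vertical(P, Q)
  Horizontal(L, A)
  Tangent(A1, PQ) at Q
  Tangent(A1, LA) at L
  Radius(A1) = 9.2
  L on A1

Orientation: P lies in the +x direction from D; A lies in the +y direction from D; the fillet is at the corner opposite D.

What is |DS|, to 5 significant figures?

51.984

D is at the origin; D and P share the same y with |DP| = 40.9 and P on the +x side, so P = (40.900, 0.0000). D and A share the same x with |DA| = 50.4 and A on the +y side, so A = (0.0000, 50.400). The virtual corner opposite D is at (40.900, 50.400). A1 meets PQ tangentially, so SQ is at right angles to PQ and tangency of A1 to LA means the radius SL is perpendicular to LA, with radius 9.2, so the center S sits 9.2 in from both sides at S = (31.700, 41.200). Then |DS| = |S − D| = 51.984.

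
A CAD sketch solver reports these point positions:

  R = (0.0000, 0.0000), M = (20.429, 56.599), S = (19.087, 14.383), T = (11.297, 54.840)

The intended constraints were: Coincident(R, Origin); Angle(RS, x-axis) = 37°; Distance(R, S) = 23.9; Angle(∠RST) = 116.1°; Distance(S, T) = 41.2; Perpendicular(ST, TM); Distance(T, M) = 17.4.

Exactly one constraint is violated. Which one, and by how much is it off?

Distance(T, M) = 17.4 — off by 8.10.

R = (0.00, 0.00) ✓; RS at 37.00° ✓; |RS| = 23.90 ✓; ∠RST = 116.1° ✓; |ST| = 41.20 ✓; ∠(ST, TM) = 90.00° ✓; |TM| = 9.300 ✗.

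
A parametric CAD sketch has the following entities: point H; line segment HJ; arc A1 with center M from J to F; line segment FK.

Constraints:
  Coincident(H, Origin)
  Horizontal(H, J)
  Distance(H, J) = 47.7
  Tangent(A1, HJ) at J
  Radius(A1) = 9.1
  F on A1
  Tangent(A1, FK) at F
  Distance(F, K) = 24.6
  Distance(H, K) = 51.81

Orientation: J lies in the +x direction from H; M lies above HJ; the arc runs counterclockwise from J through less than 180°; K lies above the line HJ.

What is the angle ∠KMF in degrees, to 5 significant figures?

69.700°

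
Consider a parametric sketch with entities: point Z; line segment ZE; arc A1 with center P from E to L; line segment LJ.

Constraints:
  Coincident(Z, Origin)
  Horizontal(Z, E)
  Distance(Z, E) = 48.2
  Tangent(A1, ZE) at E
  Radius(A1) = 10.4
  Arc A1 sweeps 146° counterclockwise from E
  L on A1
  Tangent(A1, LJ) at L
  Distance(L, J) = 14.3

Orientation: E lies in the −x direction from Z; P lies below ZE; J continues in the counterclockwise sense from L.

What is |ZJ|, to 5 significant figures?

50.075

Z is at the origin; ZE is horizontal with |ZE| = 48.2 and E on the −x side, so E = (-48.200, 0.0000). Since A1 is tangent to ZE there, PE ⟂ ZE, so P = E + (0, -10.4) = (-48.200, -10.400). On A1, E sits at bearing 90° from P; a 146° counterclockwise sweep puts L at bearing 236°, so L = P + 10.4·(cos 236°, sin 236°) = (-54.016, -19.022). Tangency of A1 to LJ means the radius PL is perpendicular to LJ, so LJ runs along (−sin 236°, cos 236°); with |LJ| = 14.3, J = (-42.160, -27.018). Then |ZJ| = |J − Z| = 50.075.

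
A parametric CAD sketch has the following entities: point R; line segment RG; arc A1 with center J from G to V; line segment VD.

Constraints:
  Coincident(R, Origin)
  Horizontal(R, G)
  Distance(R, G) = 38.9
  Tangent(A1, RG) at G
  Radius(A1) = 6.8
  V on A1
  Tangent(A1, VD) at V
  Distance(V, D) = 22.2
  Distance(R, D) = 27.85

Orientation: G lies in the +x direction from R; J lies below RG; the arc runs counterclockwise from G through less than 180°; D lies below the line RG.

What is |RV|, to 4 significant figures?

33.71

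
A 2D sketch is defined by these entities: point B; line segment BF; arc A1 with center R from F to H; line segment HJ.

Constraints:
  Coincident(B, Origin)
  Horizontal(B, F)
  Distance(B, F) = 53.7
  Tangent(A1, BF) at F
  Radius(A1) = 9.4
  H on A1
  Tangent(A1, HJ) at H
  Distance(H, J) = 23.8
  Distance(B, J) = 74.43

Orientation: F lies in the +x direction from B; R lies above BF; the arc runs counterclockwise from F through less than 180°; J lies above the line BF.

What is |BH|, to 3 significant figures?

63.3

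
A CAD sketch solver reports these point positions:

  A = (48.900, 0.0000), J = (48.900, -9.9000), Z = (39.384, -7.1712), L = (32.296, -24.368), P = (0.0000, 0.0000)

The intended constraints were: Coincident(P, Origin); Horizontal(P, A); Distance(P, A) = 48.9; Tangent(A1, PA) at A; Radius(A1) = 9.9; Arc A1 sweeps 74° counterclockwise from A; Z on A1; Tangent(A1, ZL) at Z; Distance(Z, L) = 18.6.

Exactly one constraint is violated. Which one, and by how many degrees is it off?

Tangent(A1, ZL) at Z — off by 6.40°.

P = (0.00, 0.00) ✓; P.y = 0.00, A.y = 0.00 ✓; |PA| = 48.90 ✓; ∠(JA, AP) = 90.00° ✓; |JA| = 9.900 ✓; bearing(J→Z) − bearing(J→A) = 74.00° ✓; |JZ| = 9.900 ✓; ∠(JZ, ZL) = 96.40° ✗; |ZL| = 18.60 ✓.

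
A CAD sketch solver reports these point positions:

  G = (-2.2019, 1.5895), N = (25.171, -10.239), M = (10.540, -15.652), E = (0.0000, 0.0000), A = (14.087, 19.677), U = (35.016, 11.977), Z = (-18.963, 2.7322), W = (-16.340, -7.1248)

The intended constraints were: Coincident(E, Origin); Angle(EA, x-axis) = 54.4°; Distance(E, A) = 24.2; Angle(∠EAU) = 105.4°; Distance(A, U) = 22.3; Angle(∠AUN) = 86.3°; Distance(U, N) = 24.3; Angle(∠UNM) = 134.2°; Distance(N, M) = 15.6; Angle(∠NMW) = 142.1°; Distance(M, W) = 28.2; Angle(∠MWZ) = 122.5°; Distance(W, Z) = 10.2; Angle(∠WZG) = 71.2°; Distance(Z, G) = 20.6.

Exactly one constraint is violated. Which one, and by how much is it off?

Distance(Z, G) = 20.6 — off by 3.80.

E = (0.00, 0.00) ✓; EA at 54.40° ✓; |EA| = 24.20 ✓; ∠EAU = 105.4° ✓; |AU| = 22.30 ✓; ∠AUN = 86.30° ✓; |UN| = 24.30 ✓; ∠UNM = 134.2° ✓; |NM| = 15.60 ✓; ∠NMW = 142.1° ✓; |MW| = 28.20 ✓; ∠MWZ = 122.5° ✓; |WZ| = 10.20 ✓; ∠WZG = 71.20° ✓; |ZG| = 16.80 ✗.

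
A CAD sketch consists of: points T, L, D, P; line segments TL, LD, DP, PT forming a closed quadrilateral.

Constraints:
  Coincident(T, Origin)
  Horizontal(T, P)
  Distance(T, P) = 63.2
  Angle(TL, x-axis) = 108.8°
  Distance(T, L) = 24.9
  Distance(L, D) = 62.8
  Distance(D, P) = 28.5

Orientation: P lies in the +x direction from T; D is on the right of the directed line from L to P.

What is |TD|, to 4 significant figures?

43.48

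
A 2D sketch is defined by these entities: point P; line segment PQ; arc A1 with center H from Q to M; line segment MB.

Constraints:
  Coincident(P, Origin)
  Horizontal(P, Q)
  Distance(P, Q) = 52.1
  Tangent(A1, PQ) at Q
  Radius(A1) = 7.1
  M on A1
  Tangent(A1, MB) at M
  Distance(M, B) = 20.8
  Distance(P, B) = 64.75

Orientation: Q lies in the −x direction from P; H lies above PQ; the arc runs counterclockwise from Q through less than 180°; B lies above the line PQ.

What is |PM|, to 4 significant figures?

47.63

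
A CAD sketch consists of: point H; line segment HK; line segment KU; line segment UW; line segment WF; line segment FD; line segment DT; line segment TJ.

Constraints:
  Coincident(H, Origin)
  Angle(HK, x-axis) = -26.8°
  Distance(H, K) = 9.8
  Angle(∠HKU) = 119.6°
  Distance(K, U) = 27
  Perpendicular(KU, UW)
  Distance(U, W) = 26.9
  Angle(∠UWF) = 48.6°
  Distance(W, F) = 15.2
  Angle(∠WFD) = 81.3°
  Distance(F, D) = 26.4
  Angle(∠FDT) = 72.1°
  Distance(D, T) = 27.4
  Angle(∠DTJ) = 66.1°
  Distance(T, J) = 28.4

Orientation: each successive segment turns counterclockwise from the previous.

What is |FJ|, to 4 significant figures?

7.825

H is at the origin; HK runs at -26.8° with length 9.8, so K = (8.747, -4.419). ∠HKU = 119.6° gives KU at 33.60° from the x-axis; with |KU| = 27.0, U = (31.24, 10.52). KU is perpendicular to UW, so UW runs at 123.6°; with |UW| = 26.9, W = (16.35, 32.93). ∠UWF = 48.6° gives WF at -105.0° from the x-axis; with |WF| = 15.2, F = (12.42, 18.25). ∠WFD = 81.3° gives FD at -6.300° from the x-axis; with |FD| = 26.4, D = (38.66, 15.35). ∠FDT = 72.1° gives DT at 101.6° from the x-axis; with |DT| = 27.4, T = (33.15, 42.19). ∠DTJ = 66.1° gives TJ at -144.5° from the x-axis; with |TJ| = 28.4, J = (10.03, 25.70). Then |FJ| = |J − F| = 7.825.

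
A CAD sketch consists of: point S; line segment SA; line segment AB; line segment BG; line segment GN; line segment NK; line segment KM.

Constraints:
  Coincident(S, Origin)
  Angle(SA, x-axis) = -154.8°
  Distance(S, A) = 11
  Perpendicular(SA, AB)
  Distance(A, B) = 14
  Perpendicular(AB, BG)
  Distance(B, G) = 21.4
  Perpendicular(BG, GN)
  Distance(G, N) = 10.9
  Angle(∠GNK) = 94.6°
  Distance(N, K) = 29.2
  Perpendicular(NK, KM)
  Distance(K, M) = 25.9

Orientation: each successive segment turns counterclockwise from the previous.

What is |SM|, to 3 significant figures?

33.7

S is at the origin; SA runs at -154.8° with length 11.0, so A = (-9.95, -4.68). SA is perpendicular to AB, so AB runs at -64.8°; with |AB| = 14.0, B = (-3.99, -17.4). The perpendicularity gives BG at right angles to AB, so BG runs at 25.2°; with |BG| = 21.4, G = (15.4, -8.24). The perpendicularity gives GN at right angles to BG, so GN runs at 115°; with |GN| = 10.9, N = (10.7, 1.62). ∠GNK = 94.6° gives NK at -159° from the x-axis; with |NK| = 29.2, K = (-16.6, -8.65). The perpendicularity gives KM at right angles to NK, so KM runs at -69.4°; with |KM| = 25.9, M = (-7.49, -32.9). Then |SM| = |M − S| = 33.7.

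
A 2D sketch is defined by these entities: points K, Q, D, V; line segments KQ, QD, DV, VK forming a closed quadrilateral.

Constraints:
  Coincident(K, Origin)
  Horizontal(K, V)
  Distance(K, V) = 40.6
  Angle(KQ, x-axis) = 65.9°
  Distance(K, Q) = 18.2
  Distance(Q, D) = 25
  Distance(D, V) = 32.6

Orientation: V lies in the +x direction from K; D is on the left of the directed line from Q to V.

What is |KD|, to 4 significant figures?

41.48

Checks: |KV| = 40.60 ✓; |KQ| = 18.20 ✓; |QD| = 25.00 ✓; |DV| = 32.60 ✓.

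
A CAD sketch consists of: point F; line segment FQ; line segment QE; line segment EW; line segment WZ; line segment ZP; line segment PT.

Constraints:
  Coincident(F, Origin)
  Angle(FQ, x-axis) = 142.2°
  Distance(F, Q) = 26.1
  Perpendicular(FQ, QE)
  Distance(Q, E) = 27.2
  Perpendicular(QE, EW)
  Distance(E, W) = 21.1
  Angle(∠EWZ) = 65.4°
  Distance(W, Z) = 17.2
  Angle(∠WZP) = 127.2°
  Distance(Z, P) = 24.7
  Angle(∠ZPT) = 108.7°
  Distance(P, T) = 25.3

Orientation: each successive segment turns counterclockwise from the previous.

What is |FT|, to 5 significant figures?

56.688

F is at the origin; FQ runs at 142.2° with length 26.1, so Q = (-20.623, 15.997). FQ ⟂ QE, so QE runs at -127.80°; with |QE| = 27.2, E = (-37.294, -5.4953). QE ⟂ EW, so EW runs at -37.800°; with |EW| = 21.1, W = (-20.622, -18.428). ∠EWZ = 65.4° gives WZ at 76.800° from the x-axis; with |WZ| = 17.2, Z = (-16.694, -1.6821). ∠WZP = 127.2° gives ZP at 129.60° from the x-axis; with |ZP| = 24.7, P = (-32.439, 17.350). ∠ZPT = 108.7° gives PT at -159.10° from the x-axis; with |PT| = 25.3, T = (-56.074, 8.3241). Then |FT| = |T − F| = 56.688.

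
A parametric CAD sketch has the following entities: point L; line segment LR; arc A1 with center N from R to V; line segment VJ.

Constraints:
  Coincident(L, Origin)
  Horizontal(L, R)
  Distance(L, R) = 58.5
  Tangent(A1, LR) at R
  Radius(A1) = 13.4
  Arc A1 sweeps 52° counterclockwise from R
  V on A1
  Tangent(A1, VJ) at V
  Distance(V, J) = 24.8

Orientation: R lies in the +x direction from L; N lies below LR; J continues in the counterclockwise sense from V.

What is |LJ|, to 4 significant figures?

40.95

L is at the origin; L and R share the same y with |LR| = 58.5 and R on the +x side, so R = (58.50, 0.000). Since A1 is tangent to LR there, NR ⟂ LR, so N = R + (0, -13.4) = (58.50, -13.40). On A1, R sits at bearing 90° from N; a 52° counterclockwise sweep puts V at bearing 142°, so V = N + 13.4·(cos 142°, sin 142°) = (47.94, -5.150). The tangent condition forces NV to be normal to VJ, so VJ runs along (−sin 142°, cos 142°); with |VJ| = 24.8, J = (32.67, -24.69). Then |LJ| = |J − L| = 40.95.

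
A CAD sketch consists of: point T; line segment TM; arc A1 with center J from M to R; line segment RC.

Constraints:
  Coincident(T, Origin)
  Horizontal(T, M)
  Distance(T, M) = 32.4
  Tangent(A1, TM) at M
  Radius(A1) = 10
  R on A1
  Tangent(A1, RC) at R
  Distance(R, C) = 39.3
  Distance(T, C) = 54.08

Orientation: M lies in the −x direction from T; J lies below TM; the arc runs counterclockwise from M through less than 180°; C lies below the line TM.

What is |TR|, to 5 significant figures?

43.751

Checks: T = (0.00, 0.00) ✓; |JM| = 10.00 ✓; |JR| = 10.00 ✓; ∠(JR, RC) = 90.00° ✓; |RC| = 39.30 ✓; |TC| = 54.08 ✓.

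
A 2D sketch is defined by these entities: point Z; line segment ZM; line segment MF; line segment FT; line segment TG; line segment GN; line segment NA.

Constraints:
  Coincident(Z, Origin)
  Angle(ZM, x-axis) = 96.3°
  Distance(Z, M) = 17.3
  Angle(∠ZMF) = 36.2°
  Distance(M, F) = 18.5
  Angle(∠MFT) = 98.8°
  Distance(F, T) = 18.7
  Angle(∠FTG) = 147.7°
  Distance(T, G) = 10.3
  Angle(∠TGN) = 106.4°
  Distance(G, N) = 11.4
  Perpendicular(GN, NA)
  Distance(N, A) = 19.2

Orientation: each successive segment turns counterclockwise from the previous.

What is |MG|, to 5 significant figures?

32.826

Z is at the origin; ZM runs at 96.3° with length 17.3, so M = (-1.8984, 17.196). ∠ZMF = 36.2° gives MF at -119.90° from the x-axis; with |MF| = 18.5, F = (-11.120, 1.1579). ∠MFT = 98.8° gives FT at -38.700° from the x-axis; with |FT| = 18.7, T = (3.4736, -10.534). ∠FTG = 147.7° gives TG at -6.4000° from the x-axis; with |TG| = 10.3, G = (13.709, -11.682). Then |MG| = |G − M| = 32.826.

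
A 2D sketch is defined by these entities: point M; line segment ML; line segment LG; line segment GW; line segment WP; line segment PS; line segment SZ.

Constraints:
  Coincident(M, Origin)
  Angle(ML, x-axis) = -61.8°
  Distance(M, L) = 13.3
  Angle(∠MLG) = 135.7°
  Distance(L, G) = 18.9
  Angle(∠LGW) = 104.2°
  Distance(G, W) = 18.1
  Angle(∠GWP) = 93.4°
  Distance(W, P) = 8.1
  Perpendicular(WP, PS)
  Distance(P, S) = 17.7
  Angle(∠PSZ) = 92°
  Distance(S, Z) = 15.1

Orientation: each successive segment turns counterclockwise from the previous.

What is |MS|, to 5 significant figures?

20.724

∠GWP = 93.4° gives WP at 144.90° from the x-axis; with |WP| = 8.1, P = (27.194, 2.6525). WP ⟂ PS, so PS runs at -125.10°; with |PS| = 17.7, S = (17.017, -11.829). Then |MS| = |S − M| = 20.724.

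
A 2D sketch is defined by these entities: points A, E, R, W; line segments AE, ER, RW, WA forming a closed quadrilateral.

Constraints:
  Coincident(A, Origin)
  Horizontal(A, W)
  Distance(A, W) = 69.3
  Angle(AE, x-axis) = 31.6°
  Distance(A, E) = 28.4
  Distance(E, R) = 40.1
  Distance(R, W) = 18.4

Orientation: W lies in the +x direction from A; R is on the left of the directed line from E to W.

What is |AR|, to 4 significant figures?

66.58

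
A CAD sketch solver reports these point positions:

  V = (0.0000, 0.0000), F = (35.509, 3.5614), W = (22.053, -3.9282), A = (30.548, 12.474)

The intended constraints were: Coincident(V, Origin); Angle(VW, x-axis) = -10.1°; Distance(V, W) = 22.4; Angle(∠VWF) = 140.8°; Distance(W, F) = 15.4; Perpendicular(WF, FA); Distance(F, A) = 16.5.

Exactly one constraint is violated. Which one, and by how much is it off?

Distance(F, A) = 16.5 — off by 6.30.

V = (0.00, 0.00) ✓; VW at -10.10° ✓; |VW| = 22.40 ✓; ∠VWF = 140.8° ✓; |WF| = 15.40 ✓; ∠(WF, FA) = 90.00° ✓; |FA| = 10.20 ✗.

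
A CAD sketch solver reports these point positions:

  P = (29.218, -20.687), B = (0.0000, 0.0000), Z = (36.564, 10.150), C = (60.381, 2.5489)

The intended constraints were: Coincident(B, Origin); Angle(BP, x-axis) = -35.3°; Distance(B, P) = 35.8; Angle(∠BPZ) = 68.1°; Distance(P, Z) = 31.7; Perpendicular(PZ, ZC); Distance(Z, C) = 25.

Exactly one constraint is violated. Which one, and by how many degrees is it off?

Perpendicular(PZ, ZC) — off by 4.30°.

B = (0.00, 0.00) ✓; BP at -35.30° ✓; |BP| = 35.80 ✓; ∠BPZ = 68.10° ✓; |PZ| = 31.70 ✓; ∠(PZ, ZC) = 94.30° ✗; |ZC| = 25.00 ✓.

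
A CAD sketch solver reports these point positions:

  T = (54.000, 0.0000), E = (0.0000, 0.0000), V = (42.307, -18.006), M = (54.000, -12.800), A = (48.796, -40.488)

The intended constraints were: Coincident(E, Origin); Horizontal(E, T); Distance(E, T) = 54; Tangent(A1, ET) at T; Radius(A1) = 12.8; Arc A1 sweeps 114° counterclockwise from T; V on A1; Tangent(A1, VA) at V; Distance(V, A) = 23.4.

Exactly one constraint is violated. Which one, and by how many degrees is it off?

Tangent(A1, VA) at V — off by 7.90°.

E = (0.00, 0.00) ✓; E.y = 0.00, T.y = 0.00 ✓; |ET| = 54.00 ✓; ∠(MT, TE) = 90.00° ✓; |MT| = 12.80 ✓; bearing(M→V) − bearing(M→T) = 114.0° ✓; |MV| = 12.80 ✓; ∠(MV, VA) = 97.90° ✗; |VA| = 23.40 ✓.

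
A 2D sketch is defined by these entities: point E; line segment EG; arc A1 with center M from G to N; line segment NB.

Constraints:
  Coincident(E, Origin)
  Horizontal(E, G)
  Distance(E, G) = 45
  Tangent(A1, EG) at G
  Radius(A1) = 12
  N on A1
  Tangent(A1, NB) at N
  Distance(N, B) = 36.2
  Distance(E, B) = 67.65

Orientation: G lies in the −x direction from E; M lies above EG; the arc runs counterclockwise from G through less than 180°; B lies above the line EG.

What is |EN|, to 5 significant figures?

37.220

Checks: |MN| = 12.00 ✓; ∠(MN, NB) = 90.00° ✓; |NB| = 36.20 ✓; |EB| = 67.65 ✓.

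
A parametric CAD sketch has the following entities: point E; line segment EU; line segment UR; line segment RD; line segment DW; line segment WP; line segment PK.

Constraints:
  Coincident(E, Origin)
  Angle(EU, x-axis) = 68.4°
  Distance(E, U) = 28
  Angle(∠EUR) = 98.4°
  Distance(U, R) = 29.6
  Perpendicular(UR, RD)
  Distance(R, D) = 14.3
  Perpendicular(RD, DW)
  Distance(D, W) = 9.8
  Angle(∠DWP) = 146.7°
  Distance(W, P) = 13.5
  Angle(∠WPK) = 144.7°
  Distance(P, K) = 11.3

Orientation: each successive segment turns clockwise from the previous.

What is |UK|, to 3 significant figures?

5.70

E is at the origin; EU runs at 68.4° with length 28.0, so U = (10.3, 26.0). ∠EUR = 98.4° gives UR at -13.2° from the x-axis; with |UR| = 29.6, R = (39.1, 19.3). The perpendicularity gives RD at right angles to UR, so RD runs at -103°; with |RD| = 14.3, D = (35.9, 5.35). RD ⟂ DW, so DW runs at 167°; with |DW| = 9.8, W = (26.3, 7.59). ∠DWP = 146.7° gives WP at 134° from the x-axis; with |WP| = 13.5, P = (17.0, 17.4). ∠WPK = 144.7° gives PK at 98.2° from the x-axis; with |PK| = 11.3, K = (15.4, 28.6). Then |UK| = |K − U| = 5.70.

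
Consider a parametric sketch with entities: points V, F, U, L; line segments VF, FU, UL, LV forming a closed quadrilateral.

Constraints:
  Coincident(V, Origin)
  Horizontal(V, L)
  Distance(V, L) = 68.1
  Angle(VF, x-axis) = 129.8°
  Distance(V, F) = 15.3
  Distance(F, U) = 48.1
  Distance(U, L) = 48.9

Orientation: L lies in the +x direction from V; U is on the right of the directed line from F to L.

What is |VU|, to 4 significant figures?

32.91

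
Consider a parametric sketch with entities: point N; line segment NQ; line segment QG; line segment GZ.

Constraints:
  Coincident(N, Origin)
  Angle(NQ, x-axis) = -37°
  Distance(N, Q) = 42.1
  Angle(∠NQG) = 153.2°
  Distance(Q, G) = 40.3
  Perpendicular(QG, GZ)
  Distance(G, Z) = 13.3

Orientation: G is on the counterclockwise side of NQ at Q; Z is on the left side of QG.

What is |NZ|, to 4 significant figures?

78.08

N is at the origin; NQ runs at -37.0° with length 42.1, so Q = 42.1·(cos -37.0°, sin -37.0°) = (33.62, -25.34). ∠NQG = 153.2°, so QG runs at -37.0° + (180° − 153.2°) = -10.20° from the x-axis; with |QG| = 40.3, G = Q + 40.3·(cos -10.20°, sin -10.20°) = (73.29, -32.47). The perpendicularity gives GZ at right angles to QG; with |GZ| = 13.3 on the left of QG, Z = G + 13.3·(0.1771, 0.9842) = (75.64, -19.38). Then |NZ| = |Z − N| = 78.08.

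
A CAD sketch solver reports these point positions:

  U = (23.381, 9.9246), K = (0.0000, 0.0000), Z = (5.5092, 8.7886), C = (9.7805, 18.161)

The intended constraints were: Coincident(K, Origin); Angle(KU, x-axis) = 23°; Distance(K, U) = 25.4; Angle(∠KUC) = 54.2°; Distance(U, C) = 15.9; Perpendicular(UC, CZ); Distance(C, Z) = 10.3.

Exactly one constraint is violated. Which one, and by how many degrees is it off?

Perpendicular(UC, CZ) — off by 6.70°.

K = (0.00, 0.00) ✓; KU at 23.00° ✓; |KU| = 25.40 ✓; ∠KUC = 54.20° ✓; |UC| = 15.90 ✓; ∠(UC, CZ) = 96.70° ✗; |CZ| = 10.30 ✓.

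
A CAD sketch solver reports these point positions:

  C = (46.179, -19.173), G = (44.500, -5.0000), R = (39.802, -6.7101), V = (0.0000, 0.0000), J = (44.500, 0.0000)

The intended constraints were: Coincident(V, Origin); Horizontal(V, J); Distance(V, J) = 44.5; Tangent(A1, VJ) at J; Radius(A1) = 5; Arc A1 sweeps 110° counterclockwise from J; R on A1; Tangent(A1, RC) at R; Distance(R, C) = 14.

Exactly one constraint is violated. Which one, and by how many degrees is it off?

Tangent(A1, RC) at R — off by 7.10°.

V = (0.00, 0.00) ✓; V.y = 0.00, J.y = 0.00 ✓; |VJ| = 44.50 ✓; ∠(GJ, JV) = 90.00° ✓; |GJ| = 5.000 ✓; bearing(G→R) − bearing(G→J) = 110.0° ✓; |GR| = 5.000 ✓; ∠(GR, RC) = 82.90° ✗; |RC| = 14.00 ✓.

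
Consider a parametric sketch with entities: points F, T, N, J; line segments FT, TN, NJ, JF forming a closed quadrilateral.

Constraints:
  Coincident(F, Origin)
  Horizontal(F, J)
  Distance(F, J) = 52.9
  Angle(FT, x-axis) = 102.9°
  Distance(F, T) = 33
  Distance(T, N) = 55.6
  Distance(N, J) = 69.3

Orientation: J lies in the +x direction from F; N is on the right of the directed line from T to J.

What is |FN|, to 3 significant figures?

26.3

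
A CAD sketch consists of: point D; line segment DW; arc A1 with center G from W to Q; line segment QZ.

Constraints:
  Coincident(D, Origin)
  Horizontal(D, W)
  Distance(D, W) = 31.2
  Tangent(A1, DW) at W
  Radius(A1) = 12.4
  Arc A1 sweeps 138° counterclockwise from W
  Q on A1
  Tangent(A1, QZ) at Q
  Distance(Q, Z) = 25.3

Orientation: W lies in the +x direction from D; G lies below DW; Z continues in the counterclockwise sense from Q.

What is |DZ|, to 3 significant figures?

56.8

On A1, W sits at bearing 90° from G; a 138° counterclockwise sweep puts Q at bearing 228°, so Q = G + 12.4·(cos 228°, sin 228°) = (22.9, -21.6). Tangency of A1 to QZ means the radius GQ is perpendicular to QZ, so QZ runs along (−sin 228°, cos 228°); with |QZ| = 25.3, Z = (41.7, -38.5). Then |DZ| = |Z − D| = 56.8.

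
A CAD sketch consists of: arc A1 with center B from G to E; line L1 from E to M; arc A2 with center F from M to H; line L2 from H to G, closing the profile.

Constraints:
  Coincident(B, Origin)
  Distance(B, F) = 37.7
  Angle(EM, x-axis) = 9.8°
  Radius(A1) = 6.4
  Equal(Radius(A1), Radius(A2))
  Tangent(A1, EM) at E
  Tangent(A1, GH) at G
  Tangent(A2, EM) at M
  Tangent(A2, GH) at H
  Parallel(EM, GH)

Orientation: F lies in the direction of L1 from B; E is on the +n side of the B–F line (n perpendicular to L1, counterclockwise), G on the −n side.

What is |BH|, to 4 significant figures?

38.24

Tangency of A1 to both parallel lines with radius 6.4 puts E and G at B ± 6.4·n: E = (-1.089, 6.307), G = (1.089, -6.307). Equal radii place M and H the same way about F: M = F + 6.4·n = (36.06, 12.72), H = F − 6.4·n = (38.24, 0.1103). Then |BH| = |H − B| = 38.24.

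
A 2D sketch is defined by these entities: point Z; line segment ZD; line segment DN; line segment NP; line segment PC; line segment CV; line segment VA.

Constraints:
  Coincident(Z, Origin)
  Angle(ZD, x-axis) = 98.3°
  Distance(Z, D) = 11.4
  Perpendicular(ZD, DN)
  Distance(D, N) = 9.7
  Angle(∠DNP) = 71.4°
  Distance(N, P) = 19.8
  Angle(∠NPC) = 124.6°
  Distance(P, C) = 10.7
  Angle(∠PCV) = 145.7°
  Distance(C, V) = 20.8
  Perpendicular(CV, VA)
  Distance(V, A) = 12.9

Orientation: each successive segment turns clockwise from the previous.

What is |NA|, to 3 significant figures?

32.4

Z is at the origin; ZD runs at 98.3° with length 11.4, so D = (-1.65, 11.3). ZD ⟂ DN, so DN runs at 8.30°; with |DN| = 9.7, N = (7.95, 12.7). ∠DNP = 71.4° gives NP at -100° from the x-axis; with |NP| = 19.8, P = (4.41, -6.80). ∠NPC = 124.6° gives PC at -156° from the x-axis; with |PC| = 10.7, C = (-5.34, -11.2). ∠PCV = 145.7° gives CV at 170° from the x-axis; with |CV| = 20.8, V = (-25.8, -7.59). CV is perpendicular to VA, so VA runs at 80.0°; with |VA| = 12.9, A = (-23.6, 5.11). Then |NA| = |A − N| = 32.4.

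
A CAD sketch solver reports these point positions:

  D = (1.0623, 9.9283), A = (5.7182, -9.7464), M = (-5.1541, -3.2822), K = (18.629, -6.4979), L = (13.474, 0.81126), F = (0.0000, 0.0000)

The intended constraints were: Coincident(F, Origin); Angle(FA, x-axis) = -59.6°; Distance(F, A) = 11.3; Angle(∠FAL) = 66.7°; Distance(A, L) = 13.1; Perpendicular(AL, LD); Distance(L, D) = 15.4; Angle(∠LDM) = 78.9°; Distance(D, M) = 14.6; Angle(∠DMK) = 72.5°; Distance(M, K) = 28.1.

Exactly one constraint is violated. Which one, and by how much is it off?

Distance(M, K) = 28.1 — off by 4.10.

F = (0.00, 0.00) ✓; FA at -59.60° ✓; |FA| = 11.30 ✓; ∠FAL = 66.70° ✓; |AL| = 13.10 ✓; ∠(AL, LD) = 90.00° ✓; |LD| = 15.40 ✓; ∠LDM = 78.90° ✓; |DM| = 14.60 ✓; ∠DMK = 72.50° ✓; |MK| = 24.00 ✗.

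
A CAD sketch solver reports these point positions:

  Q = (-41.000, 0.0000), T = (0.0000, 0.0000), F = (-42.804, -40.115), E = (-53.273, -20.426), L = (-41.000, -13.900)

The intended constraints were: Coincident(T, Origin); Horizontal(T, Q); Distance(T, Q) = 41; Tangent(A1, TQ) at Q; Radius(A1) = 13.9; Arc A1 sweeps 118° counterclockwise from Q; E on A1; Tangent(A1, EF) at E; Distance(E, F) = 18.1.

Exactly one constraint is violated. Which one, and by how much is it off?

Distance(E, F) = 18.1 — off by 4.20.

T = (0.00, 0.00) ✓; T.y = 0.00, Q.y = 0.00 ✓; |TQ| = 41.00 ✓; ∠(LQ, QT) = 90.00° ✓; |LQ| = 13.90 ✓; bearing(L→E) − bearing(L→Q) = 118.0° ✓; |LE| = 13.90 ✓; ∠(LE, EF) = 90.00° ✓; |EF| = 22.30 ✗.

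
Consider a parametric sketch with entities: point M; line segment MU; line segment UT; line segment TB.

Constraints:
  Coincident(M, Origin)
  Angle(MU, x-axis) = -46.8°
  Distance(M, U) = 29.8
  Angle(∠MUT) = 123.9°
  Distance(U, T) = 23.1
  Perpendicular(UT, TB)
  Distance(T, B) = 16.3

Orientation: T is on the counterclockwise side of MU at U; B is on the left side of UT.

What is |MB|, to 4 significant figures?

40.61

M is at the origin; MU runs at -46.8° with length 29.8, so U = 29.8·(cos -46.8°, sin -46.8°) = (20.40, -21.72). ∠MUT = 123.9°, so UT runs at -46.8° + (180° − 123.9°) = 9.300° from the x-axis; with |UT| = 23.1, T = U + 23.1·(cos 9.300°, sin 9.300°) = (43.20, -17.99). The perpendicularity gives TB at right angles to UT; with |TB| = 16.3 on the left of UT, B = T + 16.3·(-0.1616, 0.9869) = (40.56, -1.904). Then |MB| = |B − M| = 40.61.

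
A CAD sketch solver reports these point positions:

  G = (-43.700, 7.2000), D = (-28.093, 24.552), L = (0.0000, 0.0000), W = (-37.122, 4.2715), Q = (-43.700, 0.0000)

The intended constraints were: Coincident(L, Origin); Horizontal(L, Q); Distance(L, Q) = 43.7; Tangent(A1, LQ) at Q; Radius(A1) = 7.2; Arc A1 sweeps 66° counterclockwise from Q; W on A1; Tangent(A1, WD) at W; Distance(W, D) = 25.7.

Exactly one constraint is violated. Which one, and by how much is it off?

Distance(W, D) = 25.7 — off by 3.50.

L = (0.00, 0.00) ✓; L.y = 0.00, Q.y = 0.00 ✓; |LQ| = 43.70 ✓; ∠(GQ, QL) = 90.00° ✓; |GQ| = 7.200 ✓; bearing(G→W) − bearing(G→Q) = 66.00° ✓; |GW| = 7.200 ✓; ∠(GW, WD) = 90.00° ✓; |WD| = 22.20 ✗.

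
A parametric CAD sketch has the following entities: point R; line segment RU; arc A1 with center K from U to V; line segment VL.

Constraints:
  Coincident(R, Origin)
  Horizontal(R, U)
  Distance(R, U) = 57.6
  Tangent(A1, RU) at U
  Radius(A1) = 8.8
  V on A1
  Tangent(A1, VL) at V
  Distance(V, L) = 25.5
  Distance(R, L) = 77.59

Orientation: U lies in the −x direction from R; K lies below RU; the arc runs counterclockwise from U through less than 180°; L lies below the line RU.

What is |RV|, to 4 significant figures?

66.69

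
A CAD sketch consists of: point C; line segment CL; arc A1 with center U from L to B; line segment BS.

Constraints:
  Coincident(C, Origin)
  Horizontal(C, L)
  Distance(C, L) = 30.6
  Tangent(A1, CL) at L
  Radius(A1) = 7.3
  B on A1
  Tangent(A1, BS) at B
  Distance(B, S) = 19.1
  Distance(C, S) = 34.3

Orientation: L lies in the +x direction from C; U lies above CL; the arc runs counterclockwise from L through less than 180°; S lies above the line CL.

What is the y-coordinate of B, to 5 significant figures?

12.434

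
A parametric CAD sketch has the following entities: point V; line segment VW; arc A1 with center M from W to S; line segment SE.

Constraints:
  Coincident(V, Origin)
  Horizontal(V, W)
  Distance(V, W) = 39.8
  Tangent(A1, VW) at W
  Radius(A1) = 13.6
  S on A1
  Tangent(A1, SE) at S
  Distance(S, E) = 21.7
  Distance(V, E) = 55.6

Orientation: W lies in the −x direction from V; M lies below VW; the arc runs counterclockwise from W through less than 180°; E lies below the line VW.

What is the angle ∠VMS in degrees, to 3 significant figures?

166°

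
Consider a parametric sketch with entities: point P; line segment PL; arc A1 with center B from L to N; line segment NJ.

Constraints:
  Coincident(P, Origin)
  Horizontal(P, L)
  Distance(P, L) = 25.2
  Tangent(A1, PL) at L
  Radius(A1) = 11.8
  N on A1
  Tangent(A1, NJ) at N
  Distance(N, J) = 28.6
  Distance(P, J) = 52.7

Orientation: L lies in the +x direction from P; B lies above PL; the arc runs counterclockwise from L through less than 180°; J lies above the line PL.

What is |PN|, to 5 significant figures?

39.343

P is at the origin; PL is horizontal with |PL| = 25.2 and L on the +x side, so L = (25.200, 0.0000). The tangent condition forces BL to be normal to PL, so B = L + (0, 11.8) = (25.200, 11.800). Since BN ⟂ NJ (tangency), |BJ| = √(11.8² + 28.6²) = 30.939 regardless of where N sits on A1. So J lies on both circle(P, 52.7) and circle(B, 30.939); the above-PL intersection is J = (31.796, 42.027). N is the foot of the tangent from J: N = (36.817, 13.871).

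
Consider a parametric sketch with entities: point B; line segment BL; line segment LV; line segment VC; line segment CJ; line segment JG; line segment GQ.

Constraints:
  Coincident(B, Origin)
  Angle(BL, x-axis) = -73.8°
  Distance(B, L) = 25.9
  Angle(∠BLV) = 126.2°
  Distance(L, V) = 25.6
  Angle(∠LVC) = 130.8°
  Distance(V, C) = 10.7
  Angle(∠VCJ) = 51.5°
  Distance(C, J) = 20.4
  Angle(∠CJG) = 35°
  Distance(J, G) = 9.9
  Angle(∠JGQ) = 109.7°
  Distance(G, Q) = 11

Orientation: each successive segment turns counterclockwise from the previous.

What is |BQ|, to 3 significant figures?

46.2

∠CJG = 35.0° gives JG at -57.3° from the x-axis; with |JG| = 9.9, G = (27.1, -29.0). ∠JGQ = 109.7° gives GQ at 13.0° from the x-axis; with |GQ| = 11.0, Q = (37.8, -26.5). Then |BQ| = |Q − B| = 46.2.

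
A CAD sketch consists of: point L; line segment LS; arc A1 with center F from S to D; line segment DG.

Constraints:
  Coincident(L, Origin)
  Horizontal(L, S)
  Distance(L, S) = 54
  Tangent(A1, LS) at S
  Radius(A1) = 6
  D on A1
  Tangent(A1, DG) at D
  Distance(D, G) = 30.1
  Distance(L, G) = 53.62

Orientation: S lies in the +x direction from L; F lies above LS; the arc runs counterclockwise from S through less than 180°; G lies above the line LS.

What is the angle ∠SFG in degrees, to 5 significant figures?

155.87°

Checks: |LS| = 54.00 ✓; |FD| = 6.000 ✓; ∠(FD, DG) = 90.00° ✓; |DG| = 30.10 ✓; |LG| = 53.62 ✓.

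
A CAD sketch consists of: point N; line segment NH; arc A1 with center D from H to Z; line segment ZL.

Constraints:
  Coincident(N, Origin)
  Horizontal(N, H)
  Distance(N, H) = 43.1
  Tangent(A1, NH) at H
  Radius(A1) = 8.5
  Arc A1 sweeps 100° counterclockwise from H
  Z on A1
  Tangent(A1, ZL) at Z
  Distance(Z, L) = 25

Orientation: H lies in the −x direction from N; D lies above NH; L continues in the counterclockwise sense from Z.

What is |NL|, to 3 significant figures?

52.2

N is at the origin; N and H share the same y with |NH| = 43.1 and H on the −x side, so H = (-43.1, 0.00). The tangent condition forces DH to be normal to NH, so D = H + (0, 8.5) = (-43.1, 8.50). On A1, H sits at bearing -90° from D; a 100° counterclockwise sweep puts Z at bearing 10°, so Z = D + 8.5·(cos 10°, sin 10°) = (-34.7, 9.98). Tangency of A1 to ZL means the radius DZ is perpendicular to ZL, so ZL runs along (−sin 10°, cos 10°); with |ZL| = 25.0, L = (-39.1, 34.6). Then |NL| = |L − N| = 52.2.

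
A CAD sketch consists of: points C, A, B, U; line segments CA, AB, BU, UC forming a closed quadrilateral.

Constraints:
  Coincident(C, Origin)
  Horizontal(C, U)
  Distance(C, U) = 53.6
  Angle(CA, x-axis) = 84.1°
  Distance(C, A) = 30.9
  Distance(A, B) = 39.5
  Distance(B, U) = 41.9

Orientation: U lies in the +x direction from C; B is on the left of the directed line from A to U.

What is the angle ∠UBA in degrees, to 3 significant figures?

93.0°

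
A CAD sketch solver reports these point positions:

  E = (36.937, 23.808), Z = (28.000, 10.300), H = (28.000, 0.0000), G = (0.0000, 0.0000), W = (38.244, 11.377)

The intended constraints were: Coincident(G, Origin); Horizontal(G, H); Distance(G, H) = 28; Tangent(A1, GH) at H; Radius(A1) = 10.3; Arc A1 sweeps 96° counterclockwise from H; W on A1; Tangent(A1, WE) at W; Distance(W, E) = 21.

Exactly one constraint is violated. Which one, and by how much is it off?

Distance(W, E) = 21 — off by 8.50.

G = (0.00, 0.00) ✓; G.y = 0.00, H.y = 0.00 ✓; |GH| = 28.00 ✓; ∠(ZH, HG) = 90.00° ✓; |ZH| = 10.30 ✓; bearing(Z→W) − bearing(Z→H) = 96.00° ✓; |ZW| = 10.30 ✓; ∠(ZW, WE) = 90.00° ✓; |WE| = 12.50 ✗.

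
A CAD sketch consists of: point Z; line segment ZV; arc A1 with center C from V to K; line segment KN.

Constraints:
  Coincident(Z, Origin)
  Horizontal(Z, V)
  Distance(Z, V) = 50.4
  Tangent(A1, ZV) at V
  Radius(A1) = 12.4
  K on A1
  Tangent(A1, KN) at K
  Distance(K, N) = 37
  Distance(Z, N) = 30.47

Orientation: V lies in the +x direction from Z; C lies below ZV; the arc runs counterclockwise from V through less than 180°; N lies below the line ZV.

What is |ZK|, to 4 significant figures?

42.46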